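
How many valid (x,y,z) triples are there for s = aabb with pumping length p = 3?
6

For s = 'aabb' with pumping length p = 3:

Constraints: |xy| ≤ 3, |y| > 0

Valid decompositions (|xy| ≤ p, |y| ≥ 1):
  • x='', y='a', z='abb'
  • x='a', y='a', z='bb'
  • x='', y='aa', z='bb'
  • x='aa', y='b', z='b'
  • x='a', y='ab', z='b'
  • x='', y='aab', z='b'

Total count: 6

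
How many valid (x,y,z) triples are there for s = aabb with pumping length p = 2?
3

For s = 'aabb' with pumping length p = 2:

Constraints: |xy| ≤ 2, |y| > 0

Valid decompositions (|xy| ≤ p, |y| ≥ 1):
  • x='', y='a', z='abb'
  • x='a', y='a', z='bb'
  • x='', y='aa', z='bb'

Total count: 3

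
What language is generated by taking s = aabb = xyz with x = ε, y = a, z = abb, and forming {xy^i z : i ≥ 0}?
{xy^i z : i ≥ 0} = {a^(i+1) b^2 : i ≥ 0} = {abb, aabb, aaabb, ...}

With x = ε, y = a, z = abb: Starting with aabb and pumping the first 'a' (z = abb keeps the second 'a'), we get strings with i+1 a's followed by 2 b's for i = 0, 1, 2, ...; note bb is not produced because z always contributes one a.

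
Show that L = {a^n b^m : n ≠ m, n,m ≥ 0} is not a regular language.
Assume for contradiction that L is regular, and let p ≥ 1 be the pumping length given by the pumping lemma.
Choose s = a^p b^(p + p!). Then s ∈ L because p ≠ p + p! (as p! ≥ 1), and |s| ≥ p.
By the pumping lemma, s = xyz for some x, y, z with |xy| ≤ p, |y| ≥ 1, and xy^i z ∈ L for every i ≥ 0.
Since |xy| ≤ p and the first p symbols of s are all a's, y = a^k for some k with 1 ≤ k ≤ p.
For every i ≥ 0, xy^i z = a^(p + (i − 1)k) b^(p + p!).

Because 1 ≤ k ≤ p, k divides p!. Let t = p!/k (a positive integer) and take i = t + 1.
Then the number of a's is p + tk = p + p!, which equals the number of b's.
So xy^(t+1) z = a^(p + p!) b^(p + p!) has equally many a's and b's and is NOT in L.

This contradicts the pumping lemma, which requires xy^i z ∈ L for all i ≥ 0.
Hence L = {a^n b^m : n ≠ m, n,m ≥ 0} is not regular. ∎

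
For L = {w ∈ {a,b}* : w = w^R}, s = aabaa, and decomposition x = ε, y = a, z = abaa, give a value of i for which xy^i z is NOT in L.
i = 2

xy²z = ε · aa · abaa = aaabaa; aaabaa reversed is aabaaa ≠ aaabaa, so it is not a palindrome and is not in L.
(Other choices also work, e.g. i = 0, 3; only i = 1 is guaranteed to stay in L since xy¹z = s.)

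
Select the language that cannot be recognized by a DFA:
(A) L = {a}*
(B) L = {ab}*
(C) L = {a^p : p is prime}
(C) {a^p : p is prime}

(C) L = {a^p : p is prime} is NOT regular.

The pumping lemma can be used to prove this:
After pumping, the length becomes composite

The other languages are regular because they can be recognized by finite automata.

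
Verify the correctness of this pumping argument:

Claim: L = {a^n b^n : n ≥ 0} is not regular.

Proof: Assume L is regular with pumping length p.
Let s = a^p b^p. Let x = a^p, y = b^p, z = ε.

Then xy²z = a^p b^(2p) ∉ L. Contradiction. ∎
The proof is INCORRECT.

Error: The decomposition violates |xy| ≤ p.
With x = a^p and y = b^p, we have |xy| = 2p > p.
The pumping lemma requires |xy| ≤ p, so y must be within the first p characters.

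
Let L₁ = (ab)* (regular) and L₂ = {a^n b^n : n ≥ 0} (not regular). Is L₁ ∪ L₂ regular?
No — L₁ ∪ L₂ is not regular.

Let U = (ab)* ∪ {a^n b^n}. If U were regular, then U ∩ aa*bb* would be regular (closure under intersection with a regular language). But (ab)* ∩ aa*bb* = {ab} and {a^n b^n} ∩ aa*bb* = {a^n b^n : n ≥ 1}, so U ∩ aa*bb* = {a^n b^n : n ≥ 1}, which is not regular. Hence U is not regular.

Note that the bare facts "L₁ regular, L₂ non-regular" do not settle the question by themselves: the closure of regular languages under ∪, ∩, complement and difference applies only when BOTH operands are regular. With a non-regular operand the result can come out regular or non-regular depending on the specific languages, so one has to work out L₁ ∪ L₂ for this particular pair, as above.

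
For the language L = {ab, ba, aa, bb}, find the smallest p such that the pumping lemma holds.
p = 3

For a finite language L, the pumping lemma holds vacuously if p > max|s| for s ∈ L.

The longest string in L = {ab, ba, aa, bb} has length 2.
If p = 3, then no string s ∈ L has |s| ≥ p, so the condition is vacuously true.

The minimum pumping length is p = 3.

Why no smaller p works: for any p ≤ 2, the longest string s ∈ L has |s| = 2 ≥ p, so it would
have to be pumpable; but pumping up (i = 2, 3, ...) produces ever longer strings, which cannot all lie in the
finite language L. So the pumping property fails for every p ≤ 2.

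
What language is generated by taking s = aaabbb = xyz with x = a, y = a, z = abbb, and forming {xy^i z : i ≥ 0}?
{xy^i z : i ≥ 0} = {a^(2+i) b^3 : i ≥ 0} = {aabbb, aaabbb, aaaabbb, ...}

With x = a, y = a, z = abbb: Starting with aaabbb and pumping the second 'a', we get strings with 2+i a's followed by 3 b's for i = 0, 1, 2, ...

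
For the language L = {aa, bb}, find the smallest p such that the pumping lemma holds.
p = 3

For a finite language L, the pumping lemma holds vacuously if p > max|s| for s ∈ L.

The longest string in L = {aa, bb} has length 2.
If p = 3, then no string s ∈ L has |s| ≥ p, so the condition is vacuously true.

The minimum pumping length is p = 3.

Why no smaller p works: for any p ≤ 2, the longest string s ∈ L has |s| = 2 ≥ p, so it would
have to be pumpable; but pumping up (i = 2, 3, ...) produces ever longer strings, which cannot all lie in the
finite language L. So the pumping property fails for every p ≤ 2.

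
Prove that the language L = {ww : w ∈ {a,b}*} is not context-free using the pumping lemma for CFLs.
Assume for contradiction that L is context-free, and let p ≥ 1 be the pumping length given by the pumping lemma for CFLs.
Choose s = a^p b^p a^p b^p. Then s ∈ L (take w = a^p b^p) and |s| = 4p ≥ p.
By the CFL pumping lemma, s = uvxyz for some u, v, x, y, z with |vxy| ≤ p, |vy| ≥ 1, and uv^i xy^i z ∈ L for every i ≥ 0.

Write s as four blocks A₁ B₁ A₂ B₂ with A₁ = A₂ = a^p and B₁ = B₂ = b^p. Since |vxy| ≤ p, the window vxy lies inside at most two adjacent blocks. Take i = 0 and let t = uxz, so |t| = 4p − |vy| with 1 ≤ |vy| ≤ p. If |t| is odd, t ∉ L immediately, so assume |vy| is even (hence |vy| ≥ 2) and |t|/2 = 2p − |vy|/2, which satisfies p ≤ |t|/2 ≤ 2p − 1.

Case 1 (vxy inside A₁B₁): t = a^(p−j) b^(p−l) a^p b^p with j + l = |vy|. The second half of t has length < 2p, so it is a suffix of the trailing a^p b^p and ends in b; the first half is a^(p−j) b^(p−l) a^((j+l)/2), which ends in a because (j+l)/2 ≥ 1. The halves differ, so t ∉ L.

Case 2 (vxy inside B₁A₂, straddling the middle): t = a^p b^(p−j) a^(p−l) b^p with j + l = |vy|. If t = ww, then w is a prefix of t of length ≥ p, so w begins with a^p; and w is a suffix of t of length ≥ p, so w ends with b^p. That forces |w| ≥ 2p, contradicting |w| = |t|/2 ≤ 2p − 1. So t ∉ L.

Case 3 (vxy inside A₂B₂): t = a^p b^p a^(p−j) b^(p−l) with j + l = |vy|. The first half of t is a prefix of a^p b^p, so it begins with a; the second half is b^((j+l)/2) a^(p−j) b^(p−l), which begins with b. The halves differ, so t ∉ L.

In every case uv⁰xy⁰z = uxz ∉ L.

This contradicts the CFL pumping lemma, which requires uv^i xy^i z ∈ L for all i ≥ 0.
Hence L = {ww : w ∈ {a,b}*} is not context-free. ∎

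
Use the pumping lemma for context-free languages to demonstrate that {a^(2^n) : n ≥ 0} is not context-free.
Assume for contradiction that L is context-free, and let p ≥ 1 be the pumping length given by the pumping lemma for CFLs.
Choose s = a^(2^p). Then s ∈ L and |s| = 2^p ≥ p.
By the CFL pumping lemma, s = uvxyz for some u, v, x, y, z with |vxy| ≤ p, |vy| ≥ 1, and uv^i xy^i z ∈ L for every i ≥ 0.
All symbols are a's, so only lengths matter: let k = |vy|, with 1 ≤ k ≤ |vxy| ≤ p < 2^p.

Take i = 2: |uv²xy²z| = 2^p + k, and 2^p < 2^p + k < 2^p + 2^p = 2^(p+1).
So the length lies strictly between consecutive powers of two and is not a power of 2; uv²xy²z ∉ L.

This contradicts the CFL pumping lemma, which requires uv^i xy^i z ∈ L for all i ≥ 0.
Hence L = {a^(2^n) : n ≥ 0} is not context-free. ∎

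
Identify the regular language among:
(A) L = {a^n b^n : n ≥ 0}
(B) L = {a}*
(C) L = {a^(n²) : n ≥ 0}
(B) {a}*

(B) L = {a}* is regular.

This can be recognized by a finite automaton (DFA/NFA).
Regular expressions like {a}* define regular languages.

The other choices are not regular:
- {a^(n²) : n ≥ 0}: After pumping, length is no longer a perfect square
- {a^n b^n : n ≥ 0}: After pumping, the number of a's and b's become unequal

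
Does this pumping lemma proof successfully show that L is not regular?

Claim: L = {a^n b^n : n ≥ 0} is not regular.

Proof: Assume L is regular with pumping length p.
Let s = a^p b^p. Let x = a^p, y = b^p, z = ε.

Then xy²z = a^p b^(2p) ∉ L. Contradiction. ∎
The proof is INCORRECT.

Error: The decomposition violates |xy| ≤ p.
With x = a^p and y = b^p, we have |xy| = 2p > p.
The pumping lemma requires |xy| ≤ p, so y must be within the first p characters.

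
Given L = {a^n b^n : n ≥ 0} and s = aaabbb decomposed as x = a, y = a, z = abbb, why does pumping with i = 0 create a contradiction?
xy⁰z = aabbb ∉ L

Pumping with i = 0 replaces y = a by y⁰ = ε:
- Original: s = xyz = aaabbb; aaabbb = a^3 b^3 has equal counts (3 = 3), so it is in L
- Pumped: xy⁰z = a · ε · abbb = aabbb
- aabbb has 2 a's and 3 b's; 2 ≠ 3, so it is not in L

The pumping lemma would require xy⁰z ∈ L, so this decomposition yields a contradiction.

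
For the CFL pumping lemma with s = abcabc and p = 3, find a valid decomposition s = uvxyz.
u='ab', v='c', x='a', y='b', z='c'

For s = abcabc with pumping length p = 3:

One valid decomposition:
- u = 'ab'
- v = 'c'
- x = 'a'
- y = 'b'
- z = 'c'

Verification:
- uvxyz = 'ab' + 'c' + 'a' + 'b' + 'c' = abcabc ✓
- |vxy| = |'cab'| = 3 ≤ 3 ✓
- |vy| = |'cb'| = 2 > 0 ✓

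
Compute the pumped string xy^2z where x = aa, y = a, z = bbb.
aaaabbb

Given x = 'aa', y = 'a', z = 'bbb' and i = 2:

xy^2z = x + y·y·...·y (2 times) + z
       = 'aa' + 'a'^2 + 'bbb'
       = 'aa' + 'aa' + 'bbb'
       = 'aaaabbb'

The pumped string is 'aaaabbb' with length 7.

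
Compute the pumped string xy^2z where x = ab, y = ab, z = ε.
ababab

Given x = 'ab', y = 'ab', z = '' and i = 2:

xy^2z = x + y·y·...·y (2 times) + z
       = 'ab' + 'ab'^2 + ''
       = 'ab' + 'abab' + ''
       = 'ababab'

The pumped string is 'ababab' with length 6.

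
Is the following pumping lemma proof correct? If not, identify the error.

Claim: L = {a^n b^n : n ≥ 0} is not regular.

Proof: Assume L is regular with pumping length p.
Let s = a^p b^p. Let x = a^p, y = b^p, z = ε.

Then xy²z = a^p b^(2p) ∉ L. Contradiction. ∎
The proof is INCORRECT.

Error: The decomposition violates |xy| ≤ p.
With x = a^p and y = b^p, we have |xy| = 2p > p.
The pumping lemma requires |xy| ≤ p, so y must be within the first p characters.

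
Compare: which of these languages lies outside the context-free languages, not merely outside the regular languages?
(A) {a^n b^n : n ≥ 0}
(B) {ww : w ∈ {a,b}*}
(B) {ww : w ∈ {a,b}*}

(B) {ww : w ∈ {a,b}*} requires the CFL pumping lemma.

- {a^n b^n : n ≥ 0} is context-free (but not regular)
  • Can be shown non-regular with the regular pumping lemma
  • After pumping, the number of a's and b's become unequal

- {ww : w ∈ {a,b}*} is NOT context-free
  • Requires the CFL pumping lemma to prove
  • Even a PDA cannot compare two arbitrary halves symbol by symbol; CFL pumping on a^p b^p a^p b^p fails

The CFL pumping lemma is "stronger" in that it can prove non-membership
in the larger class of context-free languages.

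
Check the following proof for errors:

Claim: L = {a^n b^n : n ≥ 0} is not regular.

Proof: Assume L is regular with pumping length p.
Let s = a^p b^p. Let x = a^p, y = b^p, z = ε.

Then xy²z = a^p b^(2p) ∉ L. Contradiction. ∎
The proof is INCORRECT.

Error: The decomposition violates |xy| ≤ p.
With x = a^p and y = b^p, we have |xy| = 2p > p.
The pumping lemma requires |xy| ≤ p, so y must be within the first p characters.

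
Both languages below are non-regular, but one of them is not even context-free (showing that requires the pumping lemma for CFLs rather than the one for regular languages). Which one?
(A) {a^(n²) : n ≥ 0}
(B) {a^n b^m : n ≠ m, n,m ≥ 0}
(A) {a^(n²) : n ≥ 0}

(A) {a^(n²) : n ≥ 0} requires the CFL pumping lemma.

- {a^n b^m : n ≠ m, n,m ≥ 0} is context-free (but not regular)
  • Can be shown non-regular with the regular pumping lemma
  • After pumping a's, we can make n = m

- {a^(n²) : n ≥ 0} is NOT context-free
  • Requires the CFL pumping lemma to prove
  • Gaps between squares grow unboundedly

The CFL pumping lemma is "stronger" in that it can prove non-membership
in the larger class of context-free languages.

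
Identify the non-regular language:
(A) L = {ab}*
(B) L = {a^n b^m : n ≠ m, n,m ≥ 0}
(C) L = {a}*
(B) {a^n b^m : n ≠ m, n,m ≥ 0}

(B) L = {a^n b^m : n ≠ m, n,m ≥ 0} is NOT regular.

The pumping lemma can be used to prove this:
After pumping a's, we can make n = m

The other languages are regular because they can be recognized by finite automata.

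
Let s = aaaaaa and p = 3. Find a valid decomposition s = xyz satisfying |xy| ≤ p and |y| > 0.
x = 'a', y = 'a', z = 'aaaa'

For s = aaaaaa and p = 3, one valid decomposition is:
- x = 'a' (length 1)
- y = 'a' (length 1)
- z = 'aaaa' (length 4)

Verification:
- xyz = 'a' + 'a' + 'aaaa' = aaaaaa ✓
- |xy| = 2 ≤ 3 ✓
- |y| = 1 > 0 ✓

All pumping lemma constraints are satisfied.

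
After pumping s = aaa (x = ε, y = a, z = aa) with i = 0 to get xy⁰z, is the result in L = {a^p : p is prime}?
Yes

xy⁰z = ε · ε · aa = aa.
aa has length 2, which is prime, so it is in L.
(A single pumped string landing in L is not a contradiction by itself; a non-regularity proof needs some i for which xy^i z ∉ L, for every admissible decomposition.)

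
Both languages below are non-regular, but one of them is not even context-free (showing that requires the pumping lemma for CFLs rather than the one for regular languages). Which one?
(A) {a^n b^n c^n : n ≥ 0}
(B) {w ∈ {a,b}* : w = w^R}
(A) {a^n b^n c^n : n ≥ 0}

(A) {a^n b^n c^n : n ≥ 0} requires the CFL pumping lemma.

- {w ∈ {a,b}* : w = w^R} is context-free (but not regular)
  • Can be shown non-regular with the regular pumping lemma
  • After pumping, the string is no longer symmetric

- {a^n b^n c^n : n ≥ 0} is NOT context-free
  • Requires the CFL pumping lemma to prove
  • Cannot maintain three equal counts simultaneously

The CFL pumping lemma is "stronger" in that it can prove non-membership
in the larger class of context-free languages.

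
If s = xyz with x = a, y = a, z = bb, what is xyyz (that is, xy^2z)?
aaabb

Given x = 'a', y = 'a', z = 'bb' and i = 2:

xy^2z = x + y·y·...·y (2 times) + z
       = 'a' + 'a'^2 + 'bb'
       = 'a' + 'aa' + 'bb'
       = 'aaabb'

The pumped string is 'aaabb' with length 5.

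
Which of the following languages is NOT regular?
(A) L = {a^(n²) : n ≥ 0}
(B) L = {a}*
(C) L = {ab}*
(A) {a^(n²) : n ≥ 0}

(A) L = {a^(n²) : n ≥ 0} is NOT regular.

The pumping lemma can be used to prove this:
After pumping, length is no longer a perfect square

The other languages are regular because they can be recognized by finite automata.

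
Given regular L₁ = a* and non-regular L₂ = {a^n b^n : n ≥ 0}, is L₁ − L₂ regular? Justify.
Yes — L₁ − L₂ is regular.

The only string of a* that lies in {a^n b^n} is ε, so L₁ − L₂ = a* − {ε} = a⁺ = aa*, which is regular.

Note that the bare facts "L₁ regular, L₂ non-regular" do not settle the question by themselves: the closure of regular languages under ∪, ∩, complement and difference applies only when BOTH operands are regular. With a non-regular operand the result can come out regular or non-regular depending on the specific languages, so one has to work out L₁ − L₂ for this particular pair, as above.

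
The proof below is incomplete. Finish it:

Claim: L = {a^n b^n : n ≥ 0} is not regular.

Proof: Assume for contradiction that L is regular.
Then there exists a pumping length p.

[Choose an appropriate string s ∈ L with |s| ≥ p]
s = a^p b^p

This string is in L (has equal a's and b's) and has length 2p ≥ p.
Any decomposition xyz with |xy| ≤ p means y consists only of a's,
so pumping will unbalance the counts.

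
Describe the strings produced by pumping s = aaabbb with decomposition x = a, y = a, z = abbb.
{xy^i z : i ≥ 0} = {a^(2+i) b^3 : i ≥ 0} = {aabbb, aaabbb, aaaabbb, ...}

With x = a, y = a, z = abbb: Starting with aaabbb and pumping the second 'a', we get strings with 2+i a's followed by 3 b's for i = 0, 1, 2, ...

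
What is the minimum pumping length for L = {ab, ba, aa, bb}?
p = 3

For a finite language L, the pumping lemma holds vacuously if p > max|s| for s ∈ L.

The longest string in L = {ab, ba, aa, bb} has length 2.
If p = 3, then no string s ∈ L has |s| ≥ p, so the condition is vacuously true.

The minimum pumping length is p = 3.

Why no smaller p works: for any p ≤ 2, the longest string s ∈ L has |s| = 2 ≥ p, so it would
have to be pumpable; but pumping up (i = 2, 3, ...) produces ever longer strings, which cannot all lie in the
finite language L. So the pumping property fails for every p ≤ 2.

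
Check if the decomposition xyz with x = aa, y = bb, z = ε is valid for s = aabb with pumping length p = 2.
Violated: |xy| ≤ p

The decomposition x = aa, y = bb, z = ε for s = aabb with p = 2
violates the constraint: |xy| ≤ p

|xy| = |aabb| = 4 > 2 = p. The decomposition puts too many characters in xy.

Pumping lemma constraints:
1. xyz = s (decomposition is valid)
2. |xy| ≤ p
3. |y| > 0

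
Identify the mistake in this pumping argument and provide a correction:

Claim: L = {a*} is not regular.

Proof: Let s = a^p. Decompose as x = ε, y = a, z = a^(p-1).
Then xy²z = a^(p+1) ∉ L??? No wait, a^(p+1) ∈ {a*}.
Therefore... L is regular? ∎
Error: The proof attempts to show a*  is not regular, but a* IS regular!

Correction: a* is a regular language (recognized by a simple DFA with one accepting state and self-loop on 'a'). The pumping lemma can only prove non-regularity, not regularity. For regular languages, pumping always works.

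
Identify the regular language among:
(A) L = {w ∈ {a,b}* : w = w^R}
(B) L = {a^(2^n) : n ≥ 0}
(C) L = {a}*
(C) {a}*

(C) L = {a}* is regular.

This can be recognized by a finite automaton (DFA/NFA).
Regular expressions like {a}* define regular languages.

The other choices are not regular:
- {w ∈ {a,b}* : w = w^R}: After pumping, the string is no longer symmetric
- {a^(2^n) : n ≥ 0}: After pumping, length is no longer a power of 2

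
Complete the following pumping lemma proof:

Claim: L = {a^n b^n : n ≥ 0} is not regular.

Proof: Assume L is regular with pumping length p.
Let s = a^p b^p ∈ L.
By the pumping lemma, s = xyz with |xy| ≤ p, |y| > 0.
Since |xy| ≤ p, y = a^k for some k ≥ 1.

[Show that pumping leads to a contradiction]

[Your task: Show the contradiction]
Consider xy²z = a^(p+k) b^p.

Since k ≥ 1, we have p + k > p.
So xy²z has more a's than b's: (p+k) a's vs p b's.
This means xy²z ∉ L because a^n b^n requires equal counts.

This contradicts the pumping lemma which states xy²z ∈ L.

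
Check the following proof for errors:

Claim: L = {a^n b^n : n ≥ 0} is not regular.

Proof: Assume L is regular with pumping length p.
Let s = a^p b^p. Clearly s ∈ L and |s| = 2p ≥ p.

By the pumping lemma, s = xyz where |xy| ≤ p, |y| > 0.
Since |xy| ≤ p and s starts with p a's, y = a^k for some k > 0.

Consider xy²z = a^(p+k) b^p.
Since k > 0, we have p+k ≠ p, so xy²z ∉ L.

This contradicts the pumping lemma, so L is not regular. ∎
The proof is correct.

This proof is valid because:
1. The string s = a^p b^p is correctly in L
2. The decomposition analysis is correct: y must consist only of a's
3. The contradiction is valid: pumping increases a's but not b's
4. The conclusion follows logically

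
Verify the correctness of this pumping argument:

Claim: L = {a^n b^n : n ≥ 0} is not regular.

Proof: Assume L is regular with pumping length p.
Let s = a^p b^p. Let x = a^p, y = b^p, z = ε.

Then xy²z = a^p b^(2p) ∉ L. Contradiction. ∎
The proof is INCORRECT.

Error: The decomposition violates |xy| ≤ p.
With x = a^p and y = b^p, we have |xy| = 2p > p.
The pumping lemma requires |xy| ≤ p, so y must be within the first p characters.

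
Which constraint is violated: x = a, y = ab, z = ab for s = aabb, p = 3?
Violated: xyz = s

The decomposition x = a, y = ab, z = ab for s = aabb with p = 3
violates the constraint: xyz = s

xyz = 'a' + 'ab' + 'ab' = 'aabab' ≠ 'aabb' = s. The decomposition doesn't reconstruct s.

Pumping lemma constraints:
1. xyz = s (decomposition is valid)
2. |xy| ≤ p
3. |y| > 0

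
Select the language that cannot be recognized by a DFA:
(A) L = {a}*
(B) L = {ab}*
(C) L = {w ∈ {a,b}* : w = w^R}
(C) {w ∈ {a,b}* : w = w^R}

(C) L = {w ∈ {a,b}* : w = w^R} is NOT regular.

The pumping lemma can be used to prove this:
After pumping, the string is no longer symmetric

The other languages are regular because they can be recognized by finite automata.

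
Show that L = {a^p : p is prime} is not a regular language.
Assume for contradiction that L is regular, and let p ≥ 1 be the pumping length given by the pumping lemma.
Choose a prime q with q ≥ p (one exists because there are infinitely many primes) and let s = a^q. Then s ∈ L and |s| = q ≥ p.
By the pumping lemma, s = xyz for some x, y, z with |xy| ≤ p, |y| ≥ 1, and xy^i z ∈ L for every i ≥ 0.
Here y = a^k for some k with 1 ≤ k ≤ p, and xy^i z = a^(q + (i − 1)k) for every i ≥ 0.

Take i = q + 1: |xy^(q+1) z| = q + qk = q(k + 1).
Both factors satisfy q ≥ 2 and k + 1 ≥ 2, so q(k + 1) is composite, and xy^(q+1) z ∉ L.

This contradicts the pumping lemma, which requires xy^i z ∈ L for all i ≥ 0.
Hence L = {a^p : p is prime} is not regular. ∎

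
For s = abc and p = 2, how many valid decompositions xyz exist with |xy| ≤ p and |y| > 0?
3

For s = 'abc' with pumping length p = 2:

Constraints: |xy| ≤ 2, |y| > 0

Valid decompositions (|xy| ≤ p, |y| ≥ 1):
  • x='', y='a', z='bc'
  • x='a', y='b', z='c'
  • x='', y='ab', z='c'

Total count: 3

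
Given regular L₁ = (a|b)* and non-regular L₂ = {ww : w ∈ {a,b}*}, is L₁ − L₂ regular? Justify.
No — L₁ − L₂ is not regular.

L₁ − L₂ is the complement of {ww} within {a,b}*. If it were regular, its complement {ww} would be regular as well (regular languages are closed under complement) — contradiction. So L₁ − L₂ is not regular.

Note that the bare facts "L₁ regular, L₂ non-regular" do not settle the question by themselves: the closure of regular languages under ∪, ∩, complement and difference applies only when BOTH operands are regular. With a non-regular operand the result can come out regular or non-regular depending on the specific languages, so one has to work out L₁ − L₂ for this particular pair, as above.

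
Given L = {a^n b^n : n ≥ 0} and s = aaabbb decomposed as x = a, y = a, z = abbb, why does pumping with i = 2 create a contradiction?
xy²z = aaaabbb ∉ L

Pumping with i = 2 replaces y = a by y² = aa:
- Original: s = xyz = aaabbb; aaabbb = a^3 b^3 has equal counts (3 = 3), so it is in L
- Pumped: xy²z = a · aa · abbb = aaaabbb
- aaaabbb has 4 a's and 3 b's; 4 ≠ 3, so it is not in L

The pumping lemma would require xy²z ∈ L, so this decomposition yields a contradiction.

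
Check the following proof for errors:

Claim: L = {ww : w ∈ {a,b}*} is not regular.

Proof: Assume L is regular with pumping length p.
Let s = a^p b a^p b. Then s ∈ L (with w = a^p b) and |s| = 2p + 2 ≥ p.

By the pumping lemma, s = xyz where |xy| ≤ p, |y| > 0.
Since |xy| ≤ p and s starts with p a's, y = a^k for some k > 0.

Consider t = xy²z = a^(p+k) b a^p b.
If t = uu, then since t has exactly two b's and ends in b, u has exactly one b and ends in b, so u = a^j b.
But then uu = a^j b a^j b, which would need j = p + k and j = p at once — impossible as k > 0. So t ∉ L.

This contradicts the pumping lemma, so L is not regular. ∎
The proof is correct.

This proof is valid because:
1. s = a^p b a^p b is in L and is chosen in terms of p, so |s| ≥ p holds for every p
2. The decomposition analysis is correct: |xy| ≤ p forces y to lie inside the leading a's
3. The contradiction is valid: the argument shows a^(p+k) b a^p b cannot be split into two equal halves
4. The conclusion follows logically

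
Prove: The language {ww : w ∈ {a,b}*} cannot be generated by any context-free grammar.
Assume for contradiction that L is context-free, and let p ≥ 1 be the pumping length given by the pumping lemma for CFLs.
Choose s = a^p b^p a^p b^p. Then s ∈ L (take w = a^p b^p) and |s| = 4p ≥ p.
By the CFL pumping lemma, s = uvxyz for some u, v, x, y, z with |vxy| ≤ p, |vy| ≥ 1, and uv^i xy^i z ∈ L for every i ≥ 0.

Write s as four blocks A₁ B₁ A₂ B₂ with A₁ = A₂ = a^p and B₁ = B₂ = b^p. Since |vxy| ≤ p, the window vxy lies inside at most two adjacent blocks. Take i = 0 and let t = uxz, so |t| = 4p − |vy| with 1 ≤ |vy| ≤ p. If |t| is odd, t ∉ L immediately, so assume |vy| is even (hence |vy| ≥ 2) and |t|/2 = 2p − |vy|/2, which satisfies p ≤ |t|/2 ≤ 2p − 1.

Case 1 (vxy inside A₁B₁): t = a^(p−j) b^(p−l) a^p b^p with j + l = |vy|. The second half of t has length < 2p, so it is a suffix of the trailing a^p b^p and ends in b; the first half is a^(p−j) b^(p−l) a^((j+l)/2), which ends in a because (j+l)/2 ≥ 1. The halves differ, so t ∉ L.

Case 2 (vxy inside B₁A₂, straddling the middle): t = a^p b^(p−j) a^(p−l) b^p with j + l = |vy|. If t = ww, then w is a prefix of t of length ≥ p, so w begins with a^p; and w is a suffix of t of length ≥ p, so w ends with b^p. That forces |w| ≥ 2p, contradicting |w| = |t|/2 ≤ 2p − 1. So t ∉ L.

Case 3 (vxy inside A₂B₂): t = a^p b^p a^(p−j) b^(p−l) with j + l = |vy|. The first half of t is a prefix of a^p b^p, so it begins with a; the second half is b^((j+l)/2) a^(p−j) b^(p−l), which begins with b. The halves differ, so t ∉ L.

In every case uv⁰xy⁰z = uxz ∉ L.

This contradicts the CFL pumping lemma, which requires uv^i xy^i z ∈ L for all i ≥ 0.
Hence L = {ww : w ∈ {a,b}*} is not context-free. ∎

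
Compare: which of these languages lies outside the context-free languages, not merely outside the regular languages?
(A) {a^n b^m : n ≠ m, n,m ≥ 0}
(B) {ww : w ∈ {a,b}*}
(B) {ww : w ∈ {a,b}*}

(B) {ww : w ∈ {a,b}*} requires the CFL pumping lemma.

- {a^n b^m : n ≠ m, n,m ≥ 0} is context-free (but not regular)
  • Can be shown non-regular with the regular pumping lemma
  • After pumping a's, we can make n = m

- {ww : w ∈ {a,b}*} is NOT context-free
  • Requires the CFL pumping lemma to prove
  • Even a PDA cannot compare two arbitrary halves symbol by symbol; CFL pumping on a^p b^p a^p b^p fails

The CFL pumping lemma is "stronger" in that it can prove non-membership
in the larger class of context-free languages.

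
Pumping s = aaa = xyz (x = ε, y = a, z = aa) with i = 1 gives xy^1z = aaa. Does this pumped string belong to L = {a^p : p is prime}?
Yes

xy¹z = ε · a · aa = aaa.
aaa has length 3, which is prime, so it is in L.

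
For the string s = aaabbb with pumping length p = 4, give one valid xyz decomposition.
x = '', y = 'a', z = 'aabbb'

For s = aaabbb and p = 4, one valid decomposition is:
- x = '' (length 0)
- y = 'a' (length 1)
- z = 'aabbb' (length 5)

Verification:
- xyz = '' + 'a' + 'aabbb' = aaabbb ✓
- |xy| = 1 ≤ 4 ✓
- |y| = 1 > 0 ✓

All pumping lemma constraints are satisfied.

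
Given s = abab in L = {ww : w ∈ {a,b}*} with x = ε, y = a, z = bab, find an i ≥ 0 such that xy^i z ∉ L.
i = 3

xy³z = ε · aaa · bab = aaabab; aaabab has length 6; its halves are aaa and bab, which differ, so it is not in L.
(Other choices also work, e.g. i = 0, 2; only i = 1 is guaranteed to stay in L since xy¹z = s.)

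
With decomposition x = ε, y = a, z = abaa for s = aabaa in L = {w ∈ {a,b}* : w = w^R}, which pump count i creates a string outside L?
i = 2

xy²z = ε · aa · abaa = aaabaa; aaabaa reversed is aabaaa ≠ aaabaa, so it is not a palindrome and is not in L.
(Other choices also work, e.g. i = 0, 3; only i = 1 is guaranteed to stay in L since xy¹z = s.)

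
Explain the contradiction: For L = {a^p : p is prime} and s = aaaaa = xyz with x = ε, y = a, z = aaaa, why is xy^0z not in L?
xy⁰z = aaaa ∉ L

Pumping with i = 0 replaces y = a by y⁰ = ε:
- Original: s = xyz = aaaaa; aaaaa has length 5, which is prime, so it is in L
- Pumped: xy⁰z = ε · ε · aaaa = aaaa
- aaaa has length 4 = 2 × 2, which is not prime, so it is not in L

The pumping lemma would require xy⁰z ∈ L, so this decomposition yields a contradiction.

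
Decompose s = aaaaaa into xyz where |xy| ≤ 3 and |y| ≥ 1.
x = '', y = 'aaa', z = 'aaa'

For s = aaaaaa and p = 3, one valid decomposition is:
- x = '' (length 0)
- y = 'aaa' (length 3)
- z = 'aaa' (length 3)

Verification:
- xyz = '' + 'aaa' + 'aaa' = aaaaaa ✓
- |xy| = 3 ≤ 3 ✓
- |y| = 3 > 0 ✓

All pumping lemma constraints are satisfied.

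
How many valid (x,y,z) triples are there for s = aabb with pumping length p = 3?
6

For s = 'aabb' with pumping length p = 3:

Constraints: |xy| ≤ 3, |y| > 0

Valid decompositions (|xy| ≤ p, |y| ≥ 1):
  • x='', y='a', z='abb'
  • x='a', y='a', z='bb'
  • x='', y='aa', z='bb'
  • x='aa', y='b', z='b'
  • x='a', y='ab', z='b'
  • x='', y='aab', z='b'

Total count: 6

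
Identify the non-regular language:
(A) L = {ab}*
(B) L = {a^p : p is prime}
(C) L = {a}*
(B) {a^p : p is prime}

(B) L = {a^p : p is prime} is NOT regular.

The pumping lemma can be used to prove this:
After pumping, the length becomes composite

The other languages are regular because they can be recognized by finite automata.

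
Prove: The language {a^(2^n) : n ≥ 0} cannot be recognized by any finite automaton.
Assume for contradiction that L is regular, and let p ≥ 1 be the pumping length given by the pumping lemma.
Choose s = a^(2^p). Then s ∈ L and |s| = 2^p ≥ p.
By the pumping lemma, s = xyz for some x, y, z with |xy| ≤ p, |y| ≥ 1, and xy^i z ∈ L for every i ≥ 0.
Here y = a^k for some k with 1 ≤ k ≤ |xy| ≤ p, and p < 2^p.

Take i = 2: |xy²z| = 2^p + k.
Now 2^p < 2^p + k ≤ 2^p + p < 2^p + 2^p = 2^(p+1).
So |xy²z| lies strictly between the consecutive powers of two 2^p and 2^(p+1), hence is not a power of 2, and xy²z ∉ L.

This contradicts the pumping lemma, which requires xy^i z ∈ L for all i ≥ 0.
Hence L = {a^(2^n) : n ≥ 0} is not regular. ∎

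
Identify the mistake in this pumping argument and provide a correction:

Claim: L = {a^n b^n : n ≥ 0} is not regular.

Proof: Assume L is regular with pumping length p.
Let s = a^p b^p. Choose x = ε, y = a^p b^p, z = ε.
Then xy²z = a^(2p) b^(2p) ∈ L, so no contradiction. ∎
Error: The decomposition violates |xy| ≤ p. With y = a^p b^p, |xy| = |y| = 2p > p. (The proof also miscomputes xy²z, which would be a^p b^p a^p b^p rather than a^(2p) b^(2p), and it wrongly treats one harmless decomposition as settling the matter — the prover does not get to choose the decomposition.)

Correction: The pumping lemma requires |xy| ≤ p, and the argument must handle every decomposition satisfying |xy| ≤ p, |y| ≥ 1. Since s starts with p a's, any such y consists only of a's, say y = a^k with k ≥ 1. Then xy²z = a^(p+k) b^p has unequal numbers of a's and b's, so xy²z ∉ L — the required contradiction.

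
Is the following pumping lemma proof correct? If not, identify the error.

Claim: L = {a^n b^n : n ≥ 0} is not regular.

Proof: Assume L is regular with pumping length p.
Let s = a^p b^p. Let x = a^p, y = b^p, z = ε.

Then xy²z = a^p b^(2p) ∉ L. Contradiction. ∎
The proof is INCORRECT.

Error: The decomposition violates |xy| ≤ p.
With x = a^p and y = b^p, we have |xy| = 2p > p.
The pumping lemma requires |xy| ≤ p, so y must be within the first p characters.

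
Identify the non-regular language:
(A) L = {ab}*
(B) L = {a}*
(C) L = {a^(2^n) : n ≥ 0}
(C) {a^(2^n) : n ≥ 0}

(C) L = {a^(2^n) : n ≥ 0} is NOT regular.

The pumping lemma can be used to prove this:
After pumping, length is no longer a power of 2

The other languages are regular because they can be recognized by finite automata.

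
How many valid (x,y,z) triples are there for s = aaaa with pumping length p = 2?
3

For s = 'aaaa' with pumping length p = 2:

Constraints: |xy| ≤ 2, |y| > 0

Valid decompositions (|xy| ≤ p, |y| ≥ 1):
  • x='', y='a', z='aaa'
  • x='a', y='a', z='aa'
  • x='', y='aa', z='aa'

Total count: 3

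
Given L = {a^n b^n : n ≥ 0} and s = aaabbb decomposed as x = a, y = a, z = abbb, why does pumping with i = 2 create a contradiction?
xy²z = aaaabbb ∉ L

Pumping with i = 2 replaces y = a by y² = aa:
- Original: s = xyz = aaabbb; aaabbb = a^3 b^3 has equal counts (3 = 3), so it is in L
- Pumped: xy²z = a · aa · abbb = aaaabbb
- aaaabbb has 4 a's and 3 b's; 4 ≠ 3, so it is not in L

The pumping lemma would require xy²z ∈ L, so this decomposition yields a contradiction.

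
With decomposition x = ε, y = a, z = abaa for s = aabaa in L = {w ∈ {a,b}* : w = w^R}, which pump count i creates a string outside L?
i = 0

xy⁰z = ε · ε · abaa = abaa; abaa reversed is aaba ≠ abaa, so it is not a palindrome and is not in L.
(Other choices also work, e.g. i = 2, 3; only i = 1 is guaranteed to stay in L since xy¹z = s.)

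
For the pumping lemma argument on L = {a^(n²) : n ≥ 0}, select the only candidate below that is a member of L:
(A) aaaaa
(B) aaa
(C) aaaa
(C) aaaa

The pumping lemma is applied to a string s that lies in L, so first check membership of each option:
- (A) aaaaa has length 5, strictly between 2² = 4 and 3² = 9, so it is not in L ✗
- (B) aaa has length 3, strictly between 1² = 1 and 2² = 4, so it is not in L ✗
- (C) aaaa has length 4 = 2², a perfect square, so it is in L ✓

Only (C) aaaa is in L, so it is the only candidate that could play the role of s.
(In a complete proof one picks s in terms of the pumping length p so that |s| ≥ p is guaranteed; a fixed string like aaaa illustrates the shape of such an s.)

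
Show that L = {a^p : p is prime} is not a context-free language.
Assume for contradiction that L is context-free, and let p ≥ 1 be the pumping length given by the pumping lemma for CFLs.
Choose a prime q with q ≥ p and let s = a^q. Then s ∈ L and |s| = q ≥ p.
By the CFL pumping lemma, s = uvxyz for some u, v, x, y, z with |vxy| ≤ p, |vy| ≥ 1, and uv^i xy^i z ∈ L for every i ≥ 0.
All symbols are a's, so only lengths matter: let k = |vy|, with 1 ≤ k ≤ p. Then |uv^i xy^i z| = q + (i − 1)k.

Take i = q + 1: the length is q + qk = q(k + 1).
Both factors satisfy q ≥ 2 and k + 1 ≥ 2, so q(k + 1) is composite and uv^(q+1) xy^(q+1) z ∉ L.

This contradicts the CFL pumping lemma, which requires uv^i xy^i z ∈ L for all i ≥ 0.
Hence L = {a^p : p is prime} is not context-free. ∎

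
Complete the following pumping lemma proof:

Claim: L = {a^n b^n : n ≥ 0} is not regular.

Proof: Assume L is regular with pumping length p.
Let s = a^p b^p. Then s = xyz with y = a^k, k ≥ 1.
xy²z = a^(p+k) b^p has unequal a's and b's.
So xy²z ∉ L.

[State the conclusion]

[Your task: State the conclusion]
This contradicts the pumping lemma for regular languages,
which guarantees xy^i z ∈ L for all i ≥ 0.

Since our assumption that L is regular leads to a contradiction,
we conclude that L = {a^n b^n : n ≥ 0} is NOT regular. ∎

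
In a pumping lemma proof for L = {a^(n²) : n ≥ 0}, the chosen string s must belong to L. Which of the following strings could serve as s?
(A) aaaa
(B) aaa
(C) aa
(A) aaaa

The pumping lemma is applied to a string s that lies in L, so first check membership of each option:
- (A) aaaa has length 4 = 2², a perfect square, so it is in L ✓
- (B) aaa has length 3, strictly between 1² = 1 and 2² = 4, so it is not in L ✗
- (C) aa has length 2, strictly between 1² = 1 and 2² = 4, so it is not in L ✗

Only (A) aaaa is in L, so it is the only candidate that could play the role of s.
(In a complete proof one picks s in terms of the pumping length p so that |s| ≥ p is guaranteed; a fixed string like aaaa illustrates the shape of such an s.)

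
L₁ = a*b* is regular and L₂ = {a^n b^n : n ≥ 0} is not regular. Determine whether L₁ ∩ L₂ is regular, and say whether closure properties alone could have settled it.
No — L₁ ∩ L₂ is not regular.

Every string a^n b^n already lies in a*b*, so L₁ ∩ L₂ = {a^n b^n : n ≥ 0} = L₂ itself, which is the standard non-regular language (pump s = a^p b^p).

Note that the bare facts "L₁ regular, L₂ non-regular" do not settle the question by themselves: the closure of regular languages under ∪, ∩, complement and difference applies only when BOTH operands are regular. With a non-regular operand the result can come out regular or non-regular depending on the specific languages, so one has to work out L₁ ∩ L₂ for this particular pair, as above.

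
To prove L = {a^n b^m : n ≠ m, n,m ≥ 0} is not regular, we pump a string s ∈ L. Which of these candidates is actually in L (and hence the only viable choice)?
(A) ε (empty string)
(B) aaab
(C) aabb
(B) aaab

The pumping lemma is applied to a string s that lies in L, so first check membership of each option:
- (A) ε = a^0 b^0 has n = m = 0, so it is not in L ✗
- (B) aaab = a^3 b^1 with 3 ≠ 1, so it is in L ✓
- (C) aabb = a^2 b^2 has n = m = 2, so it is not in L ✗

Only (B) aaab is in L, so it is the only candidate that could play the role of s.
(In a complete proof one picks s in terms of the pumping length p so that |s| ≥ p is guaranteed; a fixed string like aaab illustrates the shape of such an s.)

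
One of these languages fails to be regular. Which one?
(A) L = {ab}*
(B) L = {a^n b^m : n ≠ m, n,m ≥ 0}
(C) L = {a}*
(B) {a^n b^m : n ≠ m, n,m ≥ 0}

(B) L = {a^n b^m : n ≠ m, n,m ≥ 0} is NOT regular.

The pumping lemma can be used to prove this:
After pumping a's, we can make n = m

The other languages are regular because they can be recognized by finite automata.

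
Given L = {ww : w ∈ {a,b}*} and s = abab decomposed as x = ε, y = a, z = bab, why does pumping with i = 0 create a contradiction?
xy⁰z = bab ∉ L

Pumping with i = 0 replaces y = a by y⁰ = ε:
- Original: s = xyz = abab; abab splits into halves ab · ab, which are equal, so it is in L (w = ab)
- Pumped: xy⁰z = ε · ε · bab = bab
- bab has odd length 3, so it cannot be written as ww and is not in L

The pumping lemma would require xy⁰z ∈ L, so this decomposition yields a contradiction.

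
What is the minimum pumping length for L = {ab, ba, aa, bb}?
p = 3

For a finite language L, the pumping lemma holds vacuously if p > max|s| for s ∈ L.

The longest string in L = {ab, ba, aa, bb} has length 2.
If p = 3, then no string s ∈ L has |s| ≥ p, so the condition is vacuously true.

The minimum pumping length is p = 3.

Why no smaller p works: for any p ≤ 2, the longest string s ∈ L has |s| = 2 ≥ p, so it would
have to be pumpable; but pumping up (i = 2, 3, ...) produces ever longer strings, which cannot all lie in the
finite language L. So the pumping property fails for every p ≤ 2.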